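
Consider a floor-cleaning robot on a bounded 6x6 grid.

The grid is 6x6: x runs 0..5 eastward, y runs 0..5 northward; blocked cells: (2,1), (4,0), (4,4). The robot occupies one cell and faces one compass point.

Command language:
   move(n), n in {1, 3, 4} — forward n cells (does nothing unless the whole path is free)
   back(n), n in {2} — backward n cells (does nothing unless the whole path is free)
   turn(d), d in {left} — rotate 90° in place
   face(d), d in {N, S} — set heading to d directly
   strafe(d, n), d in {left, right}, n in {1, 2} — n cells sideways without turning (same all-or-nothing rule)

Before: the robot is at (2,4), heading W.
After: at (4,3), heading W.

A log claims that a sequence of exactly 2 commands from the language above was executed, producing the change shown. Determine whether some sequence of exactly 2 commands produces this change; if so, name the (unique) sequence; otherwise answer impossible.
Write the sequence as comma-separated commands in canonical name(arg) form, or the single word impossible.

key: order matters: swapping strafe(left, 1) and back(2) lands elsewhere
initial: at (2,4), heading W
t=1 strafe(left, 1) ⇒ at (2,3), heading W
t=2 back(2) ⇒ at (4,3), heading W
no rival 2-sequence matches.

strafe(left, 1), back(2)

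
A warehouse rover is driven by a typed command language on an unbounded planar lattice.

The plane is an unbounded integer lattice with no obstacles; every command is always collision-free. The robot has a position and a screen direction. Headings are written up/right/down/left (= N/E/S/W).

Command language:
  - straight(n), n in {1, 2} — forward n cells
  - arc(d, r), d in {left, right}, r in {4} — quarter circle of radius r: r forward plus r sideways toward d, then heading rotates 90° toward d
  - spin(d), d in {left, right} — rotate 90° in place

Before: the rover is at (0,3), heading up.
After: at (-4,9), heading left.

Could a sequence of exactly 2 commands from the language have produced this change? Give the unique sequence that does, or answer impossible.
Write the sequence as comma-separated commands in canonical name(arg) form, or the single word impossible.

key: position moved to (-4,9) AND the heading swung to W — translation plus rotation needed
begin: at (0,3), heading up
1. straight(2) → at (0,5), heading up
2. arc(left, 4) → at (-4,9), heading left
uniquely the one of 36 2-step routes that fits.

straight(2), arc(left, 4)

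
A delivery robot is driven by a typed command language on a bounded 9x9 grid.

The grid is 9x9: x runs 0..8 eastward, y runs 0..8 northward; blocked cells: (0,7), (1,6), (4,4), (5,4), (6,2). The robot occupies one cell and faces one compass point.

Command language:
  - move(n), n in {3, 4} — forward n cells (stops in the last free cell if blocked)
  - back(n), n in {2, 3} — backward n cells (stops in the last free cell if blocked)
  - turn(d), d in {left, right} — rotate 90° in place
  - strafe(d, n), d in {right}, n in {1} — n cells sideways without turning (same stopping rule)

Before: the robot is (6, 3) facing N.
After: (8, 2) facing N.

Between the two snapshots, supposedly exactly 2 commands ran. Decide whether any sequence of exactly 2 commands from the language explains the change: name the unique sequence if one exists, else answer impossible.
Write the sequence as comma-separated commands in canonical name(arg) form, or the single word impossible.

impossible

no 2-step route produces this change.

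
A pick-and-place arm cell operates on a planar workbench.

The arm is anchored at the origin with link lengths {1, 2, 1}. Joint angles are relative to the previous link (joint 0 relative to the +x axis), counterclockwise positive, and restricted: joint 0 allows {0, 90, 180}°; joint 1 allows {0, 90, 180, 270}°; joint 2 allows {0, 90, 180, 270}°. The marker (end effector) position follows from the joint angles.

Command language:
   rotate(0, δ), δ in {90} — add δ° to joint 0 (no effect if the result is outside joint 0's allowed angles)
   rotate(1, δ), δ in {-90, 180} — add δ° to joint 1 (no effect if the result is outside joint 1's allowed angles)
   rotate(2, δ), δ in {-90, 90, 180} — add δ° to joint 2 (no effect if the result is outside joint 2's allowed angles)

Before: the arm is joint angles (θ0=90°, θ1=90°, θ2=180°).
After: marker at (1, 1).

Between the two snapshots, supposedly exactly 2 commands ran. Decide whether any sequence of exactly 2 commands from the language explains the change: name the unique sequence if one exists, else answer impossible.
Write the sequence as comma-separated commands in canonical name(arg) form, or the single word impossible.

initial: joint angles (θ0=90°, θ1=90°, θ2=180°)
1. rotate(1, -90) → joint angles (θ0=90°, θ1=0°, θ2=180°)
2. rotate(1, -90) → joint angles (θ0=90°, θ1=270°, θ2=180°)
no other 2-command option fits: unique.

rotate(1, -90), rotate(1, -90)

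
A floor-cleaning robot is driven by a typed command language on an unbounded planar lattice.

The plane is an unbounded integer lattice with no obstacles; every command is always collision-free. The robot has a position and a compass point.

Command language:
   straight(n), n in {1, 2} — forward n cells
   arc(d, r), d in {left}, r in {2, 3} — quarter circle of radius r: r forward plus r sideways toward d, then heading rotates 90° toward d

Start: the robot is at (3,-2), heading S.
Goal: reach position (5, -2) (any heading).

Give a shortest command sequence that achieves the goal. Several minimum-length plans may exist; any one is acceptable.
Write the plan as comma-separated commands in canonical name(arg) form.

straight(2), arc(left, 3), arc(left, 2), arc(left, 3)

start: at (3,-2), heading S
step 1 (straight(2)): at (3,-4), heading S
step 2 (arc(left, 3)): at (6,-7), heading E
step 3 (arc(left, 2)): at (8,-5), heading N
step 4 (arc(left, 3)): at (5,-2), heading W
minimal: 4 command(s), checked below 4.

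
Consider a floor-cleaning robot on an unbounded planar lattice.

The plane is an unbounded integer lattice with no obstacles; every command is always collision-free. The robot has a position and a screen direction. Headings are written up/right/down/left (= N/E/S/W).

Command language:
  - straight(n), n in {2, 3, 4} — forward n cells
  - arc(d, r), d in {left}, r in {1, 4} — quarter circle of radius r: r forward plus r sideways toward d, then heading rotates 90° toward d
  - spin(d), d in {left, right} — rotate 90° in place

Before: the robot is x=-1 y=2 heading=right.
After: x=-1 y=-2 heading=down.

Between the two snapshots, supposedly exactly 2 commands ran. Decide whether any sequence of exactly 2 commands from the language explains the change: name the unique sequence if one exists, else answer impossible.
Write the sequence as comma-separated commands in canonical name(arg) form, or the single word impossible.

key: position moved to (-1,-2) AND the heading swung to S — translation plus rotation needed
begin: x=-1 y=2 heading=right
t=1 spin(right) ⇒ x=-1 y=2 heading=down
t=2 straight(4) ⇒ x=-1 y=-2 heading=down
all 49 alternatives checked — unique.

spin(right), straight(4)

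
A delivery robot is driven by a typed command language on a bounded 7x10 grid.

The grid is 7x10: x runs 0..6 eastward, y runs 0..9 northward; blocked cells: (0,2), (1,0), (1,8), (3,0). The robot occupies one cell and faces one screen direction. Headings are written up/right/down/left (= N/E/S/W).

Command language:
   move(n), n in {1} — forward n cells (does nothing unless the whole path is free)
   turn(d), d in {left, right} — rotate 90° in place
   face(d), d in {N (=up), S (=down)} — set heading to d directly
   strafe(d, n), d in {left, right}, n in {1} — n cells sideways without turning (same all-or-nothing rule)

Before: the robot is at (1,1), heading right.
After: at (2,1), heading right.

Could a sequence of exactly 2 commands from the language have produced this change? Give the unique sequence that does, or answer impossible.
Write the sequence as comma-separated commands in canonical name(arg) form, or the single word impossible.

strafe(right, 1), move(1)

key: still facing E at the end — nothing in the sequence rotates
initial: at (1,1), heading right
1. strafe(right, 1) → at (1,1), heading right
2. move(1) → at (2,1), heading right
uniquely the one of 49 2-step routes that fits.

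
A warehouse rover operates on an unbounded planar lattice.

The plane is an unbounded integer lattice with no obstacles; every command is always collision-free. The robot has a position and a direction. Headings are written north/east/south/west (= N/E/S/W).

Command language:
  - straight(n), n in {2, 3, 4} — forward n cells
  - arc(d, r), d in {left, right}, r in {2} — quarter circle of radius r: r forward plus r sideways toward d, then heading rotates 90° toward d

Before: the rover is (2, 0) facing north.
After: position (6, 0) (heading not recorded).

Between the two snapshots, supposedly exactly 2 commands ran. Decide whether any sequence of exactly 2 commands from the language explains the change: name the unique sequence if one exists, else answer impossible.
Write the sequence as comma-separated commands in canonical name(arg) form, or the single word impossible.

arc(right, 2), arc(right, 2)

t0: (2, 0) facing north
[1] after arc(right, 2): (4, 2) facing east
[2] after arc(right, 2): (6, 0) facing south
no rival 2-sequence matches.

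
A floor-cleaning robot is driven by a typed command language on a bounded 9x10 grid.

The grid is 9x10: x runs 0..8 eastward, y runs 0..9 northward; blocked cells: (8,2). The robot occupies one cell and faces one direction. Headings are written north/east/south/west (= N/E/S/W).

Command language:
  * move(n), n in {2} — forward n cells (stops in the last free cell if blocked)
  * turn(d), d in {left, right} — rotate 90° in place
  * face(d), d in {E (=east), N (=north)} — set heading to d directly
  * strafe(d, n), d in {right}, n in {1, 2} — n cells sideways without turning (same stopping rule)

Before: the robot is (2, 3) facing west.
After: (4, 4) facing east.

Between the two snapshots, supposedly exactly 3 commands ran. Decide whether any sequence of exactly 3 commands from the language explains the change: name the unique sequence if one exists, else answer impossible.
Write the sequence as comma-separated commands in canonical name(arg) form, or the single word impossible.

strafe(right, 1), face(E), move(2)

key: cell and facing (now E) both changed — the 3 commands mix motion and turning
start: (2, 3) facing west
[1] after strafe(right, 1): (2, 4) facing west
[2] after face(E): (2, 4) facing east
[3] after move(2): (4, 4) facing east
uniquely the one of 343 3-step routes that fits.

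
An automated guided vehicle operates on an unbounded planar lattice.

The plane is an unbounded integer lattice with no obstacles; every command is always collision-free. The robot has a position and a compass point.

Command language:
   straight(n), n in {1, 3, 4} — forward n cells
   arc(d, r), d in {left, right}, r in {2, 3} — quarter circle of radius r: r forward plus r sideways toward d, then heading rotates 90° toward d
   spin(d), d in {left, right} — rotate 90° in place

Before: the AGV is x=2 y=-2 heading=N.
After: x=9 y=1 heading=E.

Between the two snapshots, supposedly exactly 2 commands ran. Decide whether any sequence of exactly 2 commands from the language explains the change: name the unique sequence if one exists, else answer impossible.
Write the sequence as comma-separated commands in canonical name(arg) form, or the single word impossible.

key: running straight(4) before arc(right, 3) would end elsewhere — order is forced
start: x=2 y=-2 heading=N
[1] after arc(right, 3): x=5 y=1 heading=E
[2] after straight(4): x=9 y=1 heading=E
no other 2-command option fits: unique.

arc(right, 3), straight(4)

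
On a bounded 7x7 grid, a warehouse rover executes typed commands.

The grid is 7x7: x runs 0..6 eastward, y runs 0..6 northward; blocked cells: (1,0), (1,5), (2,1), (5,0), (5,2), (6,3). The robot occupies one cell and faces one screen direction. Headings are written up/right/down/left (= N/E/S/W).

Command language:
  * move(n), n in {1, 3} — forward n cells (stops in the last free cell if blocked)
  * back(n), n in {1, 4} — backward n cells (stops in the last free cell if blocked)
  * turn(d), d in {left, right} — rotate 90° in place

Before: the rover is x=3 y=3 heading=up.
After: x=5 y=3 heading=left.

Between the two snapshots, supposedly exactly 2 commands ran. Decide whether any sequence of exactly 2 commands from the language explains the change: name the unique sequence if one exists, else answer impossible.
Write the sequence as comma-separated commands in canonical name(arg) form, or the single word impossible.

key: cell and facing (now W) both changed — the 2 commands mix motion and turning
start: x=3 y=3 heading=up
[1] after turn(left): x=3 y=3 heading=left
[2] after back(4): x=5 y=3 heading=left
no rival 2-sequence matches.

turn(left), back(4)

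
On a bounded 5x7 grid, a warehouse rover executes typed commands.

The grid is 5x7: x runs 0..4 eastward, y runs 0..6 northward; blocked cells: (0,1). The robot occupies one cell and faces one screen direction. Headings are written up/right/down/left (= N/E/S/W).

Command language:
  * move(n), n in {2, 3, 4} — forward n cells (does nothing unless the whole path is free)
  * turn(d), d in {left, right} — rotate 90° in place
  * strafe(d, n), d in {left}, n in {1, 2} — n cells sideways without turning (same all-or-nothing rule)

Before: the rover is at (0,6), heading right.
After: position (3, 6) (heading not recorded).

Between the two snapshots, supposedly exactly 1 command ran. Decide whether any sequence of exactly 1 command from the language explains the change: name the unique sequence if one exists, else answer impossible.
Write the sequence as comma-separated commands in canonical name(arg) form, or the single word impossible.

move(3)

start: at (0,6), heading right
t=1 move(3) ⇒ at (3,6), heading right
no other 1-command option fits: unique.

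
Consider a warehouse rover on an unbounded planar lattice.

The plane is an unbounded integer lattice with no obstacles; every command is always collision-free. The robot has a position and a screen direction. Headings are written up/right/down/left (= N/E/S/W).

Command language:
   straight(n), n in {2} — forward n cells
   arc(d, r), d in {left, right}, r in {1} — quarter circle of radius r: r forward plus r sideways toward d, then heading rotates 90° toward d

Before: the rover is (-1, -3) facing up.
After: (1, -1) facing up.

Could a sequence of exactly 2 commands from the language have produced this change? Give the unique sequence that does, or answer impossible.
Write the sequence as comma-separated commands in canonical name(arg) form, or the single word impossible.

key: still facing N at the end — net rotation zero over 2 steps
begin: (-1, -3) facing up
t=1 arc(right, 1) ⇒ (0, -2) facing right
t=2 arc(left, 1) ⇒ (1, -1) facing up
uniquely the one of 9 2-step routes that fits.

arc(right, 1), arc(left, 1)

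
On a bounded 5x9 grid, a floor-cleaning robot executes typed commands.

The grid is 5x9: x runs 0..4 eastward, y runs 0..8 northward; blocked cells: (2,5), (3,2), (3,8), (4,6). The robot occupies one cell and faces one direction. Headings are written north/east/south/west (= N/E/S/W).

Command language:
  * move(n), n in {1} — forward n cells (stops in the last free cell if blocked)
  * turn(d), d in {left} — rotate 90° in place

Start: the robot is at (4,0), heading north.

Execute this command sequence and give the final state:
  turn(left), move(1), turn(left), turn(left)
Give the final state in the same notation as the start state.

start: at (4,0), heading north
1. turn(left) → at (4,0), heading west
2. move(1) → at (3,0), heading west
3. turn(left) → at (3,0), heading south
4. turn(left) → at (3,0), heading east

at (3,0), heading east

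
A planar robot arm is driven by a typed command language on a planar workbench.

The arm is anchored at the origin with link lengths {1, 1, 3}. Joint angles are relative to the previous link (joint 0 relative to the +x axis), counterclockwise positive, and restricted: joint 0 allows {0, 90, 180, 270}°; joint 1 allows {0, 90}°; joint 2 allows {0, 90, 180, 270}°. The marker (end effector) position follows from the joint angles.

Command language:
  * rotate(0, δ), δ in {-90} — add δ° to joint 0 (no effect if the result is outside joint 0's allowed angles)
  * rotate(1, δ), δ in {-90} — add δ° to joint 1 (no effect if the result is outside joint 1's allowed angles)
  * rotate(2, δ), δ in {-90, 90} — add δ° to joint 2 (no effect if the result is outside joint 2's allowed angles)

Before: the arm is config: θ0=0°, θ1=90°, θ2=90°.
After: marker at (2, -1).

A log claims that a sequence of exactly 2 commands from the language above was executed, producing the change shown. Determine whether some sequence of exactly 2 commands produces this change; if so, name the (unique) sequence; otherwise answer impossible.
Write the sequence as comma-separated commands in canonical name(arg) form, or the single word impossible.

t0: config: θ0=0°, θ1=90°, θ2=90°
1. rotate(0, -90) → config: θ0=270°, θ1=90°, θ2=90°
2. rotate(0, -90) → config: θ0=180°, θ1=90°, θ2=90°
no other 2-command option fits: unique.

rotate(0, -90), rotate(0, -90)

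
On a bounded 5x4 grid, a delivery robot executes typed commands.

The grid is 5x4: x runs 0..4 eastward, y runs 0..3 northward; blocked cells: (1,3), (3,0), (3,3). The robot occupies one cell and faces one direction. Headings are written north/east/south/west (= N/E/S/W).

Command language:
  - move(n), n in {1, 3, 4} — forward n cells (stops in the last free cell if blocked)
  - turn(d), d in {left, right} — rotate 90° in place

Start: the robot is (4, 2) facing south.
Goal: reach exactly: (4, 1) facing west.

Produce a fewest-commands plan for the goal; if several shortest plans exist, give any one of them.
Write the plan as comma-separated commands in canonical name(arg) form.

move(1), turn(right)

from: (4, 2) facing south
step 1 (move(1)): (4, 1) facing south
step 2 (turn(right)): (4, 1) facing west
nothing shorter than 2 reaches the goal.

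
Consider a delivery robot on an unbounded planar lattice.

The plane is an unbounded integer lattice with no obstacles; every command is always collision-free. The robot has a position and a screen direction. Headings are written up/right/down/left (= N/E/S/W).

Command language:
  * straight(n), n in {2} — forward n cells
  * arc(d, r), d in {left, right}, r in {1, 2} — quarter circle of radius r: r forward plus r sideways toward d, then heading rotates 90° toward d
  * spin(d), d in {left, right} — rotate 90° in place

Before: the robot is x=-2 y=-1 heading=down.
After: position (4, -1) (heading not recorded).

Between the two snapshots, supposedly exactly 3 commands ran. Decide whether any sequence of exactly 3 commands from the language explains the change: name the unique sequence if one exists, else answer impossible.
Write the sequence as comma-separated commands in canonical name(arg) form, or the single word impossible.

from: x=-2 y=-1 heading=down
step 1 (arc(left, 2)): x=0 y=-3 heading=right
step 2 (straight(2)): x=2 y=-3 heading=right
step 3 (arc(left, 2)): x=4 y=-1 heading=up
no other 3-command option fits: unique.

arc(left, 2), straight(2), arc(left, 2)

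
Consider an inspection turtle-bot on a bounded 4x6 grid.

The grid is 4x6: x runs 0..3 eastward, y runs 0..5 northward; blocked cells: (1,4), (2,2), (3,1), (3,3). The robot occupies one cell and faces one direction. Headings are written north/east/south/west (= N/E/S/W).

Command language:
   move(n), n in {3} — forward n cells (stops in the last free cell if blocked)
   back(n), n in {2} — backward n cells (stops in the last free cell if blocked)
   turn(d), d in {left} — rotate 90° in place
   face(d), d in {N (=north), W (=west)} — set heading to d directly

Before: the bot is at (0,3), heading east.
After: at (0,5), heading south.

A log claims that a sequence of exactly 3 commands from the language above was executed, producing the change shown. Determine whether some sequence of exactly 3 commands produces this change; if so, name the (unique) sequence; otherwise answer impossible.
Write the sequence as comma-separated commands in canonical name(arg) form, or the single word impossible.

face(W), turn(left), back(2)

key: order matters: swapping face(W) and back(2) lands elsewhere
start: at (0,3), heading east
[1] after face(W): at (0,3), heading west
[2] after turn(left): at (0,3), heading south
[3] after back(2): at (0,5), heading south
uniquely the one of 125 3-step routes that fits.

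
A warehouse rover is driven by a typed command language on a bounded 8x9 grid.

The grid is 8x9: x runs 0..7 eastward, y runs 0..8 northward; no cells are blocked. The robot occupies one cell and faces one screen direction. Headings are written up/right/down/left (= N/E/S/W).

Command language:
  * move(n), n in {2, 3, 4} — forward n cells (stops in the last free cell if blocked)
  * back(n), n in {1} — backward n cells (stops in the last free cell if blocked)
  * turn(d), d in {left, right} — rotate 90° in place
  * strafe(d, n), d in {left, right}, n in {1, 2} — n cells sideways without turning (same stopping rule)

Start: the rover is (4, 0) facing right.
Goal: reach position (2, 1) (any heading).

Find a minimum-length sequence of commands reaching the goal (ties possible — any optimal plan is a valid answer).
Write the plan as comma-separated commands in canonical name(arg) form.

initial: (4, 0) facing right
step 1 (back(1)): (3, 0) facing right
step 2 (back(1)): (2, 0) facing right
step 3 (strafe(left, 1)): (2, 1) facing right
no 2-step plan works, so 3 is optimal.

back(1), back(1), strafe(left, 1)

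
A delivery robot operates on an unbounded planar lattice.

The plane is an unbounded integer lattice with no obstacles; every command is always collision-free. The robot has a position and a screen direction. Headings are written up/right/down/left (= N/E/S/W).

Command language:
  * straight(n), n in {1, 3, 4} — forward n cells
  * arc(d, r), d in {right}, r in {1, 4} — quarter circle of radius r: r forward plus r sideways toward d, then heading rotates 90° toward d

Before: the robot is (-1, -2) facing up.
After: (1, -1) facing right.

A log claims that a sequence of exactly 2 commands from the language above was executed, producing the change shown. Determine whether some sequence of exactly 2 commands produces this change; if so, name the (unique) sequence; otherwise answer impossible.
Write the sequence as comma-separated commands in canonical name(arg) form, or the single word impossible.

key: position moved to (1,-1) AND the heading swung to E — translation plus rotation needed
start: (-1, -2) facing up
[1] after arc(right, 1): (0, -1) facing right
[2] after straight(1): (1, -1) facing right
no other 2-command option fits: unique.

arc(right, 1), straight(1)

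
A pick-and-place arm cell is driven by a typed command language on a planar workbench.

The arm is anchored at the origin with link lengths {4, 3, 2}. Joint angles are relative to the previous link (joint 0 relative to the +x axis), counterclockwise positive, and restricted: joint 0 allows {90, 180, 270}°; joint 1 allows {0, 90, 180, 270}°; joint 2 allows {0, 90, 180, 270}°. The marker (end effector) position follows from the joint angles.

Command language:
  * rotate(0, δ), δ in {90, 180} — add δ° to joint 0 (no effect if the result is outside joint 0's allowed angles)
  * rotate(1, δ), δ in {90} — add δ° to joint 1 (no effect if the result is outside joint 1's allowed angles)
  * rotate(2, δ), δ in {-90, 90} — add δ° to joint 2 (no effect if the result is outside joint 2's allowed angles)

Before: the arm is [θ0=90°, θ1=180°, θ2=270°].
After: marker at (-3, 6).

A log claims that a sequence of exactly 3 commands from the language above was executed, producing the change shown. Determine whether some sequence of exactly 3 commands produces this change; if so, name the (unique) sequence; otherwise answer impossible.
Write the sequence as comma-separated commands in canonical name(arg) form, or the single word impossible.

rotate(1, 90), rotate(1, 90), rotate(1, 90)

from: [θ0=90°, θ1=180°, θ2=270°]
1. rotate(1, 90) → [θ0=90°, θ1=270°, θ2=270°]
2. rotate(1, 90) → [θ0=90°, θ1=0°, θ2=270°]
3. rotate(1, 90) → [θ0=90°, θ1=90°, θ2=270°]
no other 3-command option fits: unique.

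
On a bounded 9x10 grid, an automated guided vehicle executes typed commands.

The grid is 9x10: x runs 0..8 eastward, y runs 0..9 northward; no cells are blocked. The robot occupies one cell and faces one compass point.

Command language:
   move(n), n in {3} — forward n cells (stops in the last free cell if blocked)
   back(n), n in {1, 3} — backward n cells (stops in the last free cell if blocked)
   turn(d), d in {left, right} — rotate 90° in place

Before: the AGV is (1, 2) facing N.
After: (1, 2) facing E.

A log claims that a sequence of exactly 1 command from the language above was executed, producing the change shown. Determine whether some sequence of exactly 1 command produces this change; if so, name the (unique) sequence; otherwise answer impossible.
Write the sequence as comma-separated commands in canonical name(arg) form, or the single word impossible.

key: (1,2) unchanged — the single command moves nothing
start: (1, 2) facing N
[1] after turn(right): (1, 2) facing E
no rival 1-sequence matches.

turn(right)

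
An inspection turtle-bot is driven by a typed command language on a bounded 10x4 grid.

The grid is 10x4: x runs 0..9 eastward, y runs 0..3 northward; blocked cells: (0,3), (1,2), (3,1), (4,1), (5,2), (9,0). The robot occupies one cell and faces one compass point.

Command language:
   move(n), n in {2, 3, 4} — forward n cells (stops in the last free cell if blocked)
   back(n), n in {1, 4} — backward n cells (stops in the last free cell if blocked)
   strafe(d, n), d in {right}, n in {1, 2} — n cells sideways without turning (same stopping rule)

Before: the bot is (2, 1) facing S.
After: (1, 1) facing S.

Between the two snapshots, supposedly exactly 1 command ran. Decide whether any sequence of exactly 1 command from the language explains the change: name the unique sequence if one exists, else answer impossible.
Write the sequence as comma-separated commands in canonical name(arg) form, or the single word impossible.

key: still facing S — the one step turns nothing
from: (2, 1) facing S
t=1 strafe(right, 1) ⇒ (1, 1) facing S
no rival 1-sequence matches.

strafe(right, 1)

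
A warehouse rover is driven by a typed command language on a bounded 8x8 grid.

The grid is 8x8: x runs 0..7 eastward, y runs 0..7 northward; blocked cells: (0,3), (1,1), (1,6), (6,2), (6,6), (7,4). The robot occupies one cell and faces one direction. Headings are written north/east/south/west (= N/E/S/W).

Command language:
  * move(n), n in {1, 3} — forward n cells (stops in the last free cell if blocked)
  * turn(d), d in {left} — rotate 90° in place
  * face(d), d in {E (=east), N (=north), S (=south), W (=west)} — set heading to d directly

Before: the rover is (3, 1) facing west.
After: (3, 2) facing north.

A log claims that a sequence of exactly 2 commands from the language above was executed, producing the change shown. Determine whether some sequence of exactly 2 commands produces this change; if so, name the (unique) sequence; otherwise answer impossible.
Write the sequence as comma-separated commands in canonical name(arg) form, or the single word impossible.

face(N), move(1)

key: running move(1) before face(N) would end elsewhere — order is forced
from: (3, 1) facing west
step 1 (face(N)): (3, 1) facing north
step 2 (move(1)): (3, 2) facing north
no other 2-command option fits: unique.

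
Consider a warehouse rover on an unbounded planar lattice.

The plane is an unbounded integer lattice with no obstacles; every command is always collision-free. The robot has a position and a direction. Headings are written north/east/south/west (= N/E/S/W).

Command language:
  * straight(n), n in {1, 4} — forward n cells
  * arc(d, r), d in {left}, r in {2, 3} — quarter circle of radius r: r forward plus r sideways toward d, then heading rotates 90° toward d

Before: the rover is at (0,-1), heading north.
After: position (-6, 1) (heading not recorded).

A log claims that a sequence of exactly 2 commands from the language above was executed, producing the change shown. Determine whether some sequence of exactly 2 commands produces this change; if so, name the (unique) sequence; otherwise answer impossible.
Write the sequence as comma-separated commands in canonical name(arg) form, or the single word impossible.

key: running straight(4) before arc(left, 2) would end elsewhere — order is forced
start: at (0,-1), heading north
step 1 (arc(left, 2)): at (-2,1), heading west
step 2 (straight(4)): at (-6,1), heading west
uniquely the one of 16 2-step routes that fits.

arc(left, 2), straight(4)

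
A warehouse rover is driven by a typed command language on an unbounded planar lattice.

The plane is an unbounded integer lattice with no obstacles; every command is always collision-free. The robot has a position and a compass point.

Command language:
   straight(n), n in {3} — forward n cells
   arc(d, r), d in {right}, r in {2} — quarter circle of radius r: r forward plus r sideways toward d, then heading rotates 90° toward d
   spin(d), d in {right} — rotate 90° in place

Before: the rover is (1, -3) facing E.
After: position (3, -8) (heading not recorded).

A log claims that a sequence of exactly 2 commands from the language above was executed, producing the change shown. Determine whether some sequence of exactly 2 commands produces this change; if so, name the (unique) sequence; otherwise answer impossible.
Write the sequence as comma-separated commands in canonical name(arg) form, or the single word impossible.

key: order matters: swapping arc(right, 2) and straight(3) lands elsewhere
start: (1, -3) facing E
1. arc(right, 2) → (3, -5) facing S
2. straight(3) → (3, -8) facing S
no rival 2-sequence matches.

arc(right, 2), straight(3)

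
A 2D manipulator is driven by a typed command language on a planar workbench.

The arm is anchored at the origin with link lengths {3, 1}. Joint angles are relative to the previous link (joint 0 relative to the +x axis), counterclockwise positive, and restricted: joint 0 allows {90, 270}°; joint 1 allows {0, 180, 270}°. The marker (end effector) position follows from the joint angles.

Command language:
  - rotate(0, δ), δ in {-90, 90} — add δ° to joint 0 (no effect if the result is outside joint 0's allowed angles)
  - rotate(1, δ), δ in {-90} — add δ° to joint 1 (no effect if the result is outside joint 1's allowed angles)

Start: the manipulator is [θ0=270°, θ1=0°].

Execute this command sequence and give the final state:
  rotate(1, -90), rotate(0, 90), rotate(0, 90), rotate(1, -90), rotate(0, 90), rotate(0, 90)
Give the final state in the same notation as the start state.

begin: [θ0=270°, θ1=0°]
1. rotate(1, -90) → [θ0=270°, θ1=270°]
2. rotate(0, 90) → [θ0=270°, θ1=270°]
3. rotate(0, 90) → [θ0=270°, θ1=270°]
4. rotate(1, -90) → [θ0=270°, θ1=180°]
5. rotate(0, 90) → [θ0=270°, θ1=180°]
6. rotate(0, 90) → [θ0=270°, θ1=180°]

[θ0=270°, θ1=180°]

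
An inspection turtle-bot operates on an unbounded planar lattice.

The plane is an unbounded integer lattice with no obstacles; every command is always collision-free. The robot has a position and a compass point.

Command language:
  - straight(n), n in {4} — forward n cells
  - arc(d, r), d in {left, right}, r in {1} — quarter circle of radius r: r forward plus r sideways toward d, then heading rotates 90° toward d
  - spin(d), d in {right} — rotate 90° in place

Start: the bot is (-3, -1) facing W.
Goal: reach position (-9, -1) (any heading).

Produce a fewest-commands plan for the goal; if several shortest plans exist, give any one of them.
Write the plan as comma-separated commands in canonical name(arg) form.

straight(4), arc(left, 1), spin(right), arc(right, 1)

from: (-3, -1) facing W
1. straight(4) → (-7, -1) facing W
2. arc(left, 1) → (-8, -2) facing S
3. spin(right) → (-8, -2) facing W
4. arc(right, 1) → (-9, -1) facing N
nothing shorter than 4 reaches the goal.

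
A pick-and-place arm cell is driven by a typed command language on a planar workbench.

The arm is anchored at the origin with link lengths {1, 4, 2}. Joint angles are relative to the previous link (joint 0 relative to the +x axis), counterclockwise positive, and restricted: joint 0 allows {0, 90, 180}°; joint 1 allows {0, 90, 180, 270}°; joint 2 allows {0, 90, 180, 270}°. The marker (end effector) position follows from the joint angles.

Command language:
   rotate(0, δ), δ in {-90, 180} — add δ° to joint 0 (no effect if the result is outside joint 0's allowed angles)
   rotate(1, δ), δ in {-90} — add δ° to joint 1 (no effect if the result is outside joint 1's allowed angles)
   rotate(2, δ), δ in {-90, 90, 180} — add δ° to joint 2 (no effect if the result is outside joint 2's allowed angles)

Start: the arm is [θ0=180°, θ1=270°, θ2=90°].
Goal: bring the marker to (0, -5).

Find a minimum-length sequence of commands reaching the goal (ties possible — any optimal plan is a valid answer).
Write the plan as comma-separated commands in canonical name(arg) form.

t0: [θ0=180°, θ1=270°, θ2=90°]
[1] after rotate(0, -90): [θ0=90°, θ1=270°, θ2=90°]
[2] after rotate(2, -90): [θ0=90°, θ1=270°, θ2=0°]
[3] after rotate(1, -90): [θ0=90°, θ1=180°, θ2=0°]
nothing shorter than 3 reaches the goal.

rotate(0, -90), rotate(2, -90), rotate(1, -90)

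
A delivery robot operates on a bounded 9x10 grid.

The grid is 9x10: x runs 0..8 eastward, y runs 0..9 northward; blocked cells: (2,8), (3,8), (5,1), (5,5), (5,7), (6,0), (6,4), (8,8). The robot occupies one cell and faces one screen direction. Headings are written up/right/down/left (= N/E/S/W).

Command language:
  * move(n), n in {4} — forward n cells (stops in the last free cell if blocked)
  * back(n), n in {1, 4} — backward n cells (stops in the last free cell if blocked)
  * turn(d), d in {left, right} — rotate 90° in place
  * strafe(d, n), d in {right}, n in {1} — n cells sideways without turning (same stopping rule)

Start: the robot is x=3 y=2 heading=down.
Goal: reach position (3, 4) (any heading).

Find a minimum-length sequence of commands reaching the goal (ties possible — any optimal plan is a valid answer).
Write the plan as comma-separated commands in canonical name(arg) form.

begin: x=3 y=2 heading=down
1. back(1) → x=3 y=3 heading=down
2. back(1) → x=3 y=4 heading=down
nothing shorter than 2 reaches the goal.

back(1), back(1)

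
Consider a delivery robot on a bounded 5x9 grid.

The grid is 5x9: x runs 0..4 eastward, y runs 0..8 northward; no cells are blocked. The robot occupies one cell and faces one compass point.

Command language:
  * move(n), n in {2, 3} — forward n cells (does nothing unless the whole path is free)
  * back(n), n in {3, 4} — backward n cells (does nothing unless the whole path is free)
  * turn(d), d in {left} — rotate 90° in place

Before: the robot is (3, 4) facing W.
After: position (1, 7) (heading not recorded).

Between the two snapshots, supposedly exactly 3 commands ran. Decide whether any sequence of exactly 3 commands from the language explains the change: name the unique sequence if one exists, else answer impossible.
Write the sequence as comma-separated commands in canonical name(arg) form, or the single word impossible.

move(2), turn(left), back(3)

key: order matters: swapping move(2) and back(3) lands elsewhere
t0: (3, 4) facing W
step 1 (move(2)): (1, 4) facing W
step 2 (turn(left)): (1, 4) facing S
step 3 (back(3)): (1, 7) facing S
no other 3-command option fits: unique.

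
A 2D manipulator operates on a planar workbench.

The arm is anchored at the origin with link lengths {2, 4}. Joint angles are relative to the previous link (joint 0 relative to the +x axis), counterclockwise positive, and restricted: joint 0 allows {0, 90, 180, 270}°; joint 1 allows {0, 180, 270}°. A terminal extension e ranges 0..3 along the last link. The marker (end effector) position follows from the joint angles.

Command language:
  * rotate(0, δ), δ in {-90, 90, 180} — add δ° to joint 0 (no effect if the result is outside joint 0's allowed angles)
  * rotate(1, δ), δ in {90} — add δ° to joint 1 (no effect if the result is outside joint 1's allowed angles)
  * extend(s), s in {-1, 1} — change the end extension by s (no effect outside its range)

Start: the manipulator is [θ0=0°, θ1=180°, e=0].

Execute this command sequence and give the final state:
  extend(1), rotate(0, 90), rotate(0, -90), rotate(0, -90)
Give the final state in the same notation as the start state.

t0: [θ0=0°, θ1=180°, e=0]
t=1 extend(1) ⇒ [θ0=0°, θ1=180°, e=1]
t=2 rotate(0, 90) ⇒ [θ0=90°, θ1=180°, e=1]
t=3 rotate(0, -90) ⇒ [θ0=0°, θ1=180°, e=1]
t=4 rotate(0, -90) ⇒ [θ0=270°, θ1=180°, e=1]

[θ0=270°, θ1=180°, e=1]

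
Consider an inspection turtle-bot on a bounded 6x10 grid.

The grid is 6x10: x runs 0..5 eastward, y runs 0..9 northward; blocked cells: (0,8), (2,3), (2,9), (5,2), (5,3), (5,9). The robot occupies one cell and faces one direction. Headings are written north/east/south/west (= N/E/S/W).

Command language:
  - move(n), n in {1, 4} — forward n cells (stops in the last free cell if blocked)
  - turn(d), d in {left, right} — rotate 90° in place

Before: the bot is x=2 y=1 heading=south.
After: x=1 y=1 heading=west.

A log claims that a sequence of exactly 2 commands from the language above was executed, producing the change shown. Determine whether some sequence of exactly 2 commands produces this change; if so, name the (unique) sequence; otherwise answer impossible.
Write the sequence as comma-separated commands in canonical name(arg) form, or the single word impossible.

key: running move(1) before turn(right) would end elsewhere — order is forced
from: x=2 y=1 heading=south
1. turn(right) → x=2 y=1 heading=west
2. move(1) → x=1 y=1 heading=west
all 16 alternatives checked — unique.

turn(right), move(1)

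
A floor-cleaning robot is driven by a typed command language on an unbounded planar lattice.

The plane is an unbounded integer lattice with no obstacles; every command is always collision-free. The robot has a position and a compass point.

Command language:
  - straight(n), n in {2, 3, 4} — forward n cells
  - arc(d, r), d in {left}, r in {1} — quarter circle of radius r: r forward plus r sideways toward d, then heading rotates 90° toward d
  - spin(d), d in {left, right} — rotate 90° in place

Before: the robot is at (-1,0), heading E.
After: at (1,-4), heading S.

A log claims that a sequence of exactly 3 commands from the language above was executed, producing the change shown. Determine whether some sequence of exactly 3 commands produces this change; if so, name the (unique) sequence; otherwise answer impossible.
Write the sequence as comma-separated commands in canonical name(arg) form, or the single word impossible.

key: position moved to (1,-4) AND the heading swung to S — translation plus rotation needed
begin: at (-1,0), heading E
[1] after straight(2): at (1,0), heading E
[2] after spin(right): at (1,0), heading S
[3] after straight(4): at (1,-4), heading S
no other 3-command option fits: unique.

straight(2), spin(right), straight(4)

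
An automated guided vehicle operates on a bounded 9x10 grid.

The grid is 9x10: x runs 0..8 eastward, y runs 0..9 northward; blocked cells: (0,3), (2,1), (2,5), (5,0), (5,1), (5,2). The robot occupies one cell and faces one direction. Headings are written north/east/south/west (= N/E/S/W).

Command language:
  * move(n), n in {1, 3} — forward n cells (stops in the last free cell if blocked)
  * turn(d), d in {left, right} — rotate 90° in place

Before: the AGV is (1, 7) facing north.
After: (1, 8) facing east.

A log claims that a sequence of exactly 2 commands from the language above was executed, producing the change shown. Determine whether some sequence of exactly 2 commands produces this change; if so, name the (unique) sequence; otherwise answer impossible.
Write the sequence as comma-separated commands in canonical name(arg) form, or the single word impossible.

move(1), turn(right)

key: running turn(right) before move(1) would end elsewhere — order is forced
t0: (1, 7) facing north
[1] after move(1): (1, 8) facing north
[2] after turn(right): (1, 8) facing east
no other 2-command option fits: unique.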